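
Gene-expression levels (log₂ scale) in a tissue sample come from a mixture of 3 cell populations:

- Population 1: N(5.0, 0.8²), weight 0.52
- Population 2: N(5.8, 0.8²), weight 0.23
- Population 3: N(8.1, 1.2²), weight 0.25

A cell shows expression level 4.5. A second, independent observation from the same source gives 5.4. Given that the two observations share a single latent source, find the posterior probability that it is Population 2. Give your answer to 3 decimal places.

0.126

Posterior ∝ prior × likelihood, so P(k | x) ∝ π_k f_k(x); normalise over all components.
Since both observations come from the same component, the likelihood for component k is f_k(x₁)·f_k(x₂).
  p_1 = [(1/(0.8·√(2π)))·exp(−(4.5−5.0)²/(2·0.8²)) = 0.498678·exp(-0.19531) = 0.410201] × [0.440082] = 0.180522
  p_2 = [(1/(0.8·√(2π)))·exp(−(4.5−5.8)²/(2·0.8²)) = 0.498678·exp(-1.32031) = 0.133173] × [0.440082] = 0.0586069
  p_3 = [(1/(1.2·√(2π)))·exp(−(4.5−8.1)²/(2·1.2²)) = 0.332452·exp(-4.50000) = 0.00369321] × [0.0264497] = 9.76843e-05
Multiply by the mixture weights:
  π_1·p_1 = 0.52 × 0.180522 = 0.0938715
  π_2·p_2 = 0.23 × 0.0586069 = 0.0134796
  π_3·p_3 = 0.25 × 9.76843e-05 = 2.44211e-05
Normaliser: 0.0938715 + 0.0134796 + 2.44211e-05 = 0.107375
P(Population 2 | x) ≈ 0.126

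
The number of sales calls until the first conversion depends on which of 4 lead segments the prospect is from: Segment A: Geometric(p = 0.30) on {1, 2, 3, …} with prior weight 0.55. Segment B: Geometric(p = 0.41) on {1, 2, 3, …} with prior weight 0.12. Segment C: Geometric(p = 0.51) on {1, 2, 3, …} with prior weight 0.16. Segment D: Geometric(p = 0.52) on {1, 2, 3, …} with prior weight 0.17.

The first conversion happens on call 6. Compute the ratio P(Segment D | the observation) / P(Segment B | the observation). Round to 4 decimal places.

Only the two components matter; the odds are (π_i f_i(x)) / (π_j f_j(x)).
Component likelihoods at x = 6:
  L_A = 0.30·(1−0.30)^5 = 0.30·0.16807 = 0.050421
  L_B = 0.41·(1−0.41)^5 = 0.41·0.0714924 = 0.0293119
  L_C = 0.51·(1−0.51)^5 = 0.51·0.0282475 = 0.0144062
  L_D = 0.52·(1−0.52)^5 = 0.52·0.0254804 = 0.0132498
Posterior odds = (π_D·L_D) / (π_B·L_B) = (0.17·0.0132498) / (0.12·0.0293119) = 0.00225247 / 0.00351743 ≈ 0.6404

0.6404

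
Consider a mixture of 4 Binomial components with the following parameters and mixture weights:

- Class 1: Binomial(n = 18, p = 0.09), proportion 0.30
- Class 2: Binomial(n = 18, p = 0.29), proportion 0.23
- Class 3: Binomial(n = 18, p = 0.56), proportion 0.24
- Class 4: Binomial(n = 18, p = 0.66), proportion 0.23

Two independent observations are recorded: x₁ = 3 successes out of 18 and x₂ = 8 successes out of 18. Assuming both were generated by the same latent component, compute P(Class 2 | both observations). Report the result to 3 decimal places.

0.989

Posterior ∝ prior × likelihood, so P(k | x) ∝ π_k f_k(x); normalise over all components.
Since both observations come from the same component, the likelihood for component k is f_k(x₁)·f_k(x₂).
  p_1 = [0.144557] × [7.33519e-05] = 1.06035e-05
  p_2 = [0.116885] × [0.0712566] = 0.00832884
  p_3 = [0.000642753] × [0.115103] = 7.39832e-05
  p_4 = [2.20042e-05] × [0.0325236] = 7.15655e-07
Unnormalised posteriors:
  π_1·p_1 = 0.30 × 1.06035e-05 = 3.18106e-06
  π_2·p_2 = 0.23 × 0.00832884 = 0.00191563
  π_3·p_3 = 0.24 × 7.39832e-05 = 1.7756e-05
  π_4·p_4 = 0.23 × 7.15655e-07 = 1.64601e-07
Sum: 3.18106e-06 + 0.00191563 + 1.7756e-05 + 1.64601e-07 = 0.00193673
P(Class 2 | x₁,x₂) ≈ 0.989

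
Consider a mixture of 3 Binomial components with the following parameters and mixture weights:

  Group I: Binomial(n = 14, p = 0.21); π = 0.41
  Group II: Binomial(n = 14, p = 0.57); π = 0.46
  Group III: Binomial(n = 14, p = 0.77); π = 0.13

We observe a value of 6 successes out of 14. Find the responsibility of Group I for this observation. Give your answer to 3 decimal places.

0.222

The responsibility of component k is w_k f_k(x) divided by Σ_j w_j f_j(x).
Binomial probabilities:
  p_I = C(14,6)·0.21^6·0.79^8 = 3003·8.57661e-05·0.151711 = 0.039074
  p_II = C(14,6)·0.57^6·0.43^8 = 3003·0.0342964·0.00116882 = 0.120379
  p_III = C(14,6)·0.77^6·0.23^8 = 3003·0.208422·7.8311e-06 = 0.00490143
Weight by the priors:
  w_I·p_I = 0.41 × 0.039074 = 0.0160203
  w_II·p_II = 0.46 × 0.120379 = 0.0553745
  w_III·p_III = 0.13 × 0.00490143 = 0.000637185
Sum: 0.0160203 + 0.0553745 + 0.000637185 = 0.072032
Responsibility of Group I: 0.0160203 / 0.072032 ≈ 0.222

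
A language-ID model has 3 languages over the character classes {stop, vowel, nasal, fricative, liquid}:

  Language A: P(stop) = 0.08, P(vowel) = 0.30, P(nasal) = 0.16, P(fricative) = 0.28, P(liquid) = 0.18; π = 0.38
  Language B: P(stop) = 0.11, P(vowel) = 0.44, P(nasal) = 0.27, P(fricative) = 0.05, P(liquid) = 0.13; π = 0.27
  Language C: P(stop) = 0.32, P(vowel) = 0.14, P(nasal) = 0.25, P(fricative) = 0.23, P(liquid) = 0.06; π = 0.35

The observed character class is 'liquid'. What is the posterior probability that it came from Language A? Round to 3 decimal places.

Apply Bayes' rule: the posterior for each component is proportional to its prior times its likelihood at x.
Categorical probabilities:
  f_A = 0.18
  f_B = 0.13
  f_C = 0.06
Weight by the priors:
  π_A·f_A = 0.38 × 0.18 = 0.0684
  π_B·f_B = 0.27 × 0.13 = 0.0351
  π_C·f_C = 0.35 × 0.06 = 0.021
Normaliser: 0.0684 + 0.0351 + 0.021 = 0.1245
So the posterior for Language A is 0.0684 / 0.1245 ≈ 0.549.

0.549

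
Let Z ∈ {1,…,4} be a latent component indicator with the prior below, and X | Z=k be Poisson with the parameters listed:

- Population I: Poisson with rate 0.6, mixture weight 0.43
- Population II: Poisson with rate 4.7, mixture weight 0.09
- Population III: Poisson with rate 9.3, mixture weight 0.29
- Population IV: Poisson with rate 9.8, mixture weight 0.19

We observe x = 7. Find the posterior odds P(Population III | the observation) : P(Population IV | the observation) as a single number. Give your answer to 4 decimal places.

Posterior odds = (P(Z=i) f_i(x)) / (P(Z=j) f_j(x)); the normalising sum cancels.
Component likelihoods at x = 7:
  L_I = 3.04826e-06
  L_II = 0.0914261
  L_III = 0.109147
  L_IV = 0.0955138
0.0316526 / 0.0181476 ≈ 1.7442

1.7442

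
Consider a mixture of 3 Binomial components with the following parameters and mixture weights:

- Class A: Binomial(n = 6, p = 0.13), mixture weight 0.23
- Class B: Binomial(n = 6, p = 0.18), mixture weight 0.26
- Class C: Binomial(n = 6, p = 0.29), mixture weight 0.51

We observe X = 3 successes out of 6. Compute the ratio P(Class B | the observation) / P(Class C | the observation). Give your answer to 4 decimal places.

The posterior odds equal the prior odds times the likelihood ratio: (π_i/π_j)·(f_i(x)/f_j(x)).
Component likelihoods at x = 3 successes out of 6:
  p_A = C(6,3)·0.13^3·0.87^3 = 20·0.002197·0.658503 = 0.0289346
  p_B = C(6,3)·0.18^3·0.82^3 = 20·0.005832·0.551368 = 0.0643116
  p_C = C(6,3)·0.29^3·0.71^3 = 20·0.024389·0.357911 = 0.174582
0.016721 / 0.0890367 ≈ 0.1878

0.1878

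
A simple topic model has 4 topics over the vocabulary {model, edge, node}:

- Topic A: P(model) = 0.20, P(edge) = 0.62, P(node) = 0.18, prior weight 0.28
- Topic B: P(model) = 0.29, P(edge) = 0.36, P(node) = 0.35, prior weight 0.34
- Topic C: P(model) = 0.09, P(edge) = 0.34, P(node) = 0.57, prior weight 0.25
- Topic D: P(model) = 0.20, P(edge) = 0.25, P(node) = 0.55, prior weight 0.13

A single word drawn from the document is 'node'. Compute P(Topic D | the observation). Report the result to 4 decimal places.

Apply Bayes' rule: the posterior for each component is proportional to its prior times its likelihood at x.
Evaluate each component's likelihood at the observed value:
  p_A = P(node | comp) = 0.18
  p_B = P(node | comp) = 0.35
  p_C = P(node | comp) = 0.57
  p_D = P(node | comp) = 0.55
Unnormalised posteriors:
  P(Z=A)·p_A = 0.28 × 0.18 = 0.0504
  P(Z=B)·p_B = 0.34 × 0.35 = 0.119
  P(Z=C)·p_C = 0.25 × 0.57 = 0.1425
  P(Z=D)·p_D = 0.13 × 0.55 = 0.0715
Denominator: 0.0504 + 0.119 + 0.1425 + 0.0715 = 0.3834
So the posterior for Topic D is 0.0715 / 0.3834 ≈ 0.1865.

0.1865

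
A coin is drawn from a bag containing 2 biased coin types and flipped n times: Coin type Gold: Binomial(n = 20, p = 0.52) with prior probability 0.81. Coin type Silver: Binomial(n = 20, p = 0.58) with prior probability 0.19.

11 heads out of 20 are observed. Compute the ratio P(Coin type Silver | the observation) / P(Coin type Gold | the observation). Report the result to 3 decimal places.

0.234

Since P(k|x) ∝ π_k f_k(x), the posterior odds are π_i f_i(x) / (π_j f_j(x)).
Component likelihoods at x = 11 heads out of 20:
  p_Gold = 0.170771
  p_Silver = 0.17067
0.0324273 / 0.138324 ≈ 0.234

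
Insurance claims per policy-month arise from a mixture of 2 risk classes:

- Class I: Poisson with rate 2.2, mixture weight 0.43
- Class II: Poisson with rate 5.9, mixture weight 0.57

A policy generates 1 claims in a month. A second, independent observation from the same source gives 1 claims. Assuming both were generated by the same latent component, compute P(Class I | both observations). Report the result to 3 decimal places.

0.994

By Bayes' theorem, P(k | x) = π_k f_k(x) / Σ_j π_j f_j(x).
Since both observations come from the same component, the likelihood for component k is f_k(x₁)·f_k(x₂).
  f_I = [e^(−2.2)·2.2^1/1! = 0.243767] × [0.243767] = 0.0594223
  f_II = [e^(−5.9)·5.9^1/1! = 0.0161627] × [0.0161627] = 0.000261234
Weight by the priors:
  π_I·f_I = 0.43 × 0.0594223 = 0.0255516
  π_II·f_II = 0.57 × 0.000261234 = 0.000148903
Normaliser: 0.0255516 + 0.000148903 = 0.0257005
Responsibility of Class I: 0.0255516 / 0.0257005 ≈ 0.994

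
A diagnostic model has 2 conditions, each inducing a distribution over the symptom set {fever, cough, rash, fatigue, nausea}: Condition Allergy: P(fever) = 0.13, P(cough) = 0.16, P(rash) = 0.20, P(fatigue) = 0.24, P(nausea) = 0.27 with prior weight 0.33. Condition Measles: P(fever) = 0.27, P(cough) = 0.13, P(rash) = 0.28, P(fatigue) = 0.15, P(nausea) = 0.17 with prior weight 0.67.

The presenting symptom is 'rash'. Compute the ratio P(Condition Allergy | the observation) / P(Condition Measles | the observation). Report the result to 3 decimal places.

Only the two components matter; the odds are (π_i f_i(x)) / (π_j f_j(x)).
Evaluate each component's likelihood at the observed value:
  L_Allergy = P(rash | comp) = 0.20
  L_Measles = P(rash | comp) = 0.28
0.066 / 0.1876 ≈ 0.352

0.352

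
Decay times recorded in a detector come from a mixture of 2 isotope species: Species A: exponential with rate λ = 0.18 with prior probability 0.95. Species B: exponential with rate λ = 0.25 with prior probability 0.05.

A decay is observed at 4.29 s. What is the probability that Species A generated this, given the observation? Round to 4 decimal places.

Apply Bayes' rule: the posterior for each component is proportional to its prior times its likelihood at x.
Exponential densities:
  p_A = 0.18·e^(−0.18·4.29) = 0.18·e^(−0.7722) = 0.0831592
  p_B = 0.25·e^(−0.25·4.29) = 0.25·e^(−1.0725) = 0.085538
Prior × likelihood for each component:
  π_A·p_A = 0.95 × 0.0831592 = 0.0790012
  π_B·p_B = 0.05 × 0.085538 = 0.0042769
Marginal: 0.0790012 + 0.0042769 = 0.0832781
P(Species A | the observation) ≈ 0.9486

0.9486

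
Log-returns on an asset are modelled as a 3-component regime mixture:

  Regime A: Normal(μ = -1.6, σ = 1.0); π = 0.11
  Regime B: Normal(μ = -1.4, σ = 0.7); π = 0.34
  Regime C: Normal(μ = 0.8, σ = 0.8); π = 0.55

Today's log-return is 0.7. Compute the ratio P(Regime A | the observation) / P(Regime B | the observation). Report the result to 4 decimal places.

1.4475

Since P(k|x) ∝ P(Z=k) f_k(x), the posterior odds are P(Z=i) f_i(x) / (P(Z=j) f_j(x)).
Component likelihoods at x = 0.7:
  p_A = (1/(1.0·√(2π)))·exp(−(0.7−-1.6)²/(2·1.0²)) = 0.398942·exp(-2.64500) = 0.028327
  p_B = (1/(0.7·√(2π)))·exp(−(0.7−-1.4)²/(2·0.7²)) = 0.569918·exp(-4.50000) = 0.00633121
  p_C = (1/(0.8·√(2π)))·exp(−(0.7−0.8)²/(2·0.8²)) = 0.498678·exp(-0.00781) = 0.494797
Posterior odds = (P(Z=A)·p_A) / (P(Z=B)·p_B) = (0.11·0.028327) / (0.34·0.00633121) = 0.00311597 / 0.00215261 ≈ 1.4475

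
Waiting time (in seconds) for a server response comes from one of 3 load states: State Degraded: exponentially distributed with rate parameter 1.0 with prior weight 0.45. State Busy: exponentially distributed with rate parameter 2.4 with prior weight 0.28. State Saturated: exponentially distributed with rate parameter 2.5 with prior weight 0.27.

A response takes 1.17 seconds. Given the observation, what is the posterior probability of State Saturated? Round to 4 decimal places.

0.1674

The responsibility of component k is w_k f_k(x) divided by Σ_j w_j f_j(x).
Component likelihoods at x = 1.17 seconds:
  f_Degraded = 0.310367
  f_Busy = 0.144781
  f_Saturated = 0.134162
Prior × likelihood for each component:
  w_Degraded·f_Degraded = 0.45 × 0.310367 = 0.139665
  w_Busy·f_Busy = 0.28 × 0.144781 = 0.0405388
  w_Saturated·f_Saturated = 0.27 × 0.134162 = 0.0362237
Denominator: 0.139665 + 0.0405388 + 0.0362237 = 0.216428
Responsibility of State Saturated: 0.0362237 / 0.216428 ≈ 0.1674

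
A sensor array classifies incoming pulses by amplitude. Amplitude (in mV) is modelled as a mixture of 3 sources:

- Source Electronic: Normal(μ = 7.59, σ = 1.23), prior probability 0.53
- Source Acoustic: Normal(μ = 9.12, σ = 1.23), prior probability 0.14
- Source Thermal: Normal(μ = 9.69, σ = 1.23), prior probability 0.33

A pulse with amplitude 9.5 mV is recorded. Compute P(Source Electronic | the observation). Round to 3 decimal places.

Apply Bayes' rule: the posterior for each component is proportional to its prior times its likelihood at x.
Evaluate each component's likelihood at the observed value:
  f_Electronic = (1/(1.23·√(2π)))·exp(−(9.5−7.59)²/(2·1.23²)) = 0.324343·exp(-1.20566) = 0.0971385
  f_Acoustic = (1/(1.23·√(2π)))·exp(−(9.5−9.12)²/(2·1.23²)) = 0.324343·exp(-0.04772) = 0.309228
  f_Thermal = (1/(1.23·√(2π)))·exp(−(9.5−9.69)²/(2·1.23²)) = 0.324343·exp(-0.01193) = 0.320497
Multiply by the mixture weights:
  P(Z=Electronic)·f_Electronic = 0.53 × 0.0971385 = 0.0514834
  P(Z=Acoustic)·f_Acoustic = 0.14 × 0.309228 = 0.043292
  P(Z=Thermal)·f_Thermal = 0.33 × 0.320497 = 0.105764
Normaliser: 0.0514834 + 0.043292 + 0.105764 = 0.200539
P(Source Electronic | the observation) = 0.0514834 / 0.200539 ≈ 0.257

0.257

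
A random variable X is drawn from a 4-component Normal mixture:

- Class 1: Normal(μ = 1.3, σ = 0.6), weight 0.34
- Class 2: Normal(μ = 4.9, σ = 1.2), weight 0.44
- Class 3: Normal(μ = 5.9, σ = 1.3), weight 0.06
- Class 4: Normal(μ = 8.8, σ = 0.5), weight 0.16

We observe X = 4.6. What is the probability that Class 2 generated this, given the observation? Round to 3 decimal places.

0.927

Apply Bayes' rule: the posterior for each component is proportional to its prior times its likelihood at x.
Normal densities:
  L_1 = 1.79496e-07
  L_2 = 0.322223
  L_3 = 0.186131
  L_4 = 3.80216e-16
Weight by the priors:
  P(Z=1)·L_1 = 0.34 × 1.79496e-07 = 6.10286e-08
  P(Z=2)·L_2 = 0.44 × 0.322223 = 0.141778
  P(Z=3)·L_3 = 0.06 × 0.186131 = 0.0111679
  P(Z=4)·L_4 = 0.16 × 3.80216e-16 = 6.08346e-17
Evidence: 6.10286e-08 + 0.141778 + 0.0111679 + 6.08346e-17 = 0.152946
Responsibility of Class 2: 0.141778 / 0.152946 ≈ 0.927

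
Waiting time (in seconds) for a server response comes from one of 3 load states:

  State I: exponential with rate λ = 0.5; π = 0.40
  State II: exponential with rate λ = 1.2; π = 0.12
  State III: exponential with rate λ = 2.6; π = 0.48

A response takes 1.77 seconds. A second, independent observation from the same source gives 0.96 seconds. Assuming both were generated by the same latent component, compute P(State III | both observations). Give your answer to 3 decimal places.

0.077

The responsibility of component k is w_k f_k(x) divided by Σ_j w_j f_j(x).
Since both observations come from the same component, the likelihood for component k is f_k(x₁)·f_k(x₂).
  L_I = [0.206357] × [0.309392] = 0.0638452
  L_II = [0.143463] × [0.379205] = 0.0544019
  L_III = [0.0260826] × [0.214276] = 0.00558888
Unnormalised posteriors:
  w_I·L_I = 0.40 × 0.0638452 = 0.0255381
  w_II·L_II = 0.12 × 0.0544019 = 0.00652822
  w_III·L_III = 0.48 × 0.00558888 = 0.00268266
Marginal: 0.0255381 + 0.00652822 + 0.00268266 = 0.034749
P(State III | x₁,x₂) ≈ 0.077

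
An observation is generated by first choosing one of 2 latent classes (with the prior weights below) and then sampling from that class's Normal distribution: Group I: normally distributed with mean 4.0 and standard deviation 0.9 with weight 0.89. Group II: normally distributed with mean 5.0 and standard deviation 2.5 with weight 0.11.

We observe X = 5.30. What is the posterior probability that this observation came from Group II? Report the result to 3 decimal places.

Posterior ∝ prior × likelihood, so P(k | x) ∝ P(Z=k) f_k(x); normalise over all components.
Component likelihoods at x = 5.30:
  f_I = (1/(0.9·√(2π)))·exp(−(5.30−4.0)²/(2·0.9²)) = 0.443269·exp(-1.04321) = 0.156173
  f_II = (1/(2.5·√(2π)))·exp(−(5.30−5.0)²/(2·2.5²)) = 0.159577·exp(-0.00720) = 0.158432
Weight by the priors:
  P(Z=I)·f_I = 0.89 × 0.156173 = 0.138994
  P(Z=II)·f_II = 0.11 × 0.158432 = 0.0174275
Marginal: 0.138994 + 0.0174275 = 0.156422
So the posterior for Group II is 0.0174275 / 0.156422 ≈ 0.111.

0.111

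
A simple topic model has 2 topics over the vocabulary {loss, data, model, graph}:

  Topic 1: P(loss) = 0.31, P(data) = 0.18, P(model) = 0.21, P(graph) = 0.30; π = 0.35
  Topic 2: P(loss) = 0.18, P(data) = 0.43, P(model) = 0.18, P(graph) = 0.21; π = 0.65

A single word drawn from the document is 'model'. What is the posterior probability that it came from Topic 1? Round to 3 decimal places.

0.386

By Bayes' theorem, P(k | x) = π_k f_k(x) / Σ_j π_j f_j(x).
Categorical probabilities:
  p_1 = 0.21
  p_2 = 0.18
Prior × likelihood for each component:
  π_1·p_1 = 0.35 × 0.21 = 0.0735
  π_2·p_2 = 0.65 × 0.18 = 0.117
Marginal: 0.0735 + 0.117 = 0.1905
Responsibility of Topic 1: 0.0735 / 0.1905 ≈ 0.386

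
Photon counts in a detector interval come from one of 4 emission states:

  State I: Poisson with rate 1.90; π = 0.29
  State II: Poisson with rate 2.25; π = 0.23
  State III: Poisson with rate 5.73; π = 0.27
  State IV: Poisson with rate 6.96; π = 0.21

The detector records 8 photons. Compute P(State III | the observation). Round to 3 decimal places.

0.476

P(component k | x) = P(Z=k)·f_k(x) / marginal(x), where marginal(x) = Σ_j P(Z=j)·f_j(x).
Poisson probabilities:
  p_I = e^(−1.90)·1.90^8/8! = 0.000630012
  p_II = e^(−2.25)·2.25^8/8! = 0.00171703
  p_III = e^(−5.73)·5.73^8/8! = 0.0935856
  p_IV = e^(−6.96)·6.96^8/8! = 0.129618
Multiply by the mixture weights:
  P(Z=I)·p_I = 0.29 × 0.000630012 = 0.000182703
  P(Z=II)·p_II = 0.23 × 0.00171703 = 0.000394916
  P(Z=III)·p_III = 0.27 × 0.0935856 = 0.0252681
  P(Z=IV)·p_IV = 0.21 × 0.129618 = 0.0272197
Denominator: 0.000182703 + 0.000394916 + 0.0252681 + 0.0272197 = 0.0530654
P(State III | the observation) = 0.0252681 / 0.0530654 ≈ 0.476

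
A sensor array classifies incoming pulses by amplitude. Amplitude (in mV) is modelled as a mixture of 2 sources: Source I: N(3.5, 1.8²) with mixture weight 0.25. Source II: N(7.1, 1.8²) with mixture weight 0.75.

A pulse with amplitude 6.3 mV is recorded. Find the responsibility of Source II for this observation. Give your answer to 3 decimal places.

The responsibility of component k is w_k f_k(x) divided by Σ_j w_j f_j(x).
Normal densities:
  p_I = 0.066099
  p_II = 0.200791
Prior × likelihood for each component:
  w_I·p_I = 0.25 × 0.066099 = 0.0165247
  w_II·p_II = 0.75 × 0.200791 = 0.150593
Marginal: 0.0165247 + 0.150593 = 0.167118
Responsibility of Source II: 0.150593 / 0.167118 ≈ 0.901

0.901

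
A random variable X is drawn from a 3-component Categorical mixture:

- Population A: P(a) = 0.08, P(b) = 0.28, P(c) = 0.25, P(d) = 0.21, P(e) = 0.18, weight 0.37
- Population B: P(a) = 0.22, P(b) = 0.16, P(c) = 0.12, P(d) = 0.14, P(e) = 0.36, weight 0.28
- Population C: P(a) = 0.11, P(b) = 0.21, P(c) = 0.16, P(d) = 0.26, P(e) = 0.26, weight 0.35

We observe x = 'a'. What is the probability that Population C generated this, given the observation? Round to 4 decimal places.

Posterior ∝ prior × likelihood, so P(k | x) ∝ P(Z=k) f_k(x); normalise over all components.
Evaluate each component's likelihood at the observed value:
  p_A = 0.08
  p_B = 0.22
  p_C = 0.11
Multiply by the mixture weights:
  P(Z=A)·p_A = 0.37 × 0.08 = 0.0296
  P(Z=B)·p_B = 0.28 × 0.22 = 0.0616
  P(Z=C)·p_C = 0.35 × 0.11 = 0.0385
Sum: 0.0296 + 0.0616 + 0.0385 = 0.1297
So the posterior for Population C is 0.0385 / 0.1297 ≈ 0.2968.

0.2968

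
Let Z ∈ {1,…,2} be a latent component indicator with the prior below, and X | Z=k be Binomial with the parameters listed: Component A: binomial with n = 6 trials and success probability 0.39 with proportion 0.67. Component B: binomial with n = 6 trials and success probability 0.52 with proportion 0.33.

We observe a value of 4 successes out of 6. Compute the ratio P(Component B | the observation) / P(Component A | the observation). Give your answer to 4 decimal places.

0.9639

Since P(k|x) ∝ P(Z=k) f_k(x), the posterior odds are P(Z=i) f_i(x) / (P(Z=j) f_j(x)).
Component likelihoods at x = 4 successes out of 6:
  f_A = 0.129125
  f_B = 0.252689
Odds = (0.33/0.67) × (0.252689/0.129125) = 0.492537 × 1.95694 ≈ 0.9639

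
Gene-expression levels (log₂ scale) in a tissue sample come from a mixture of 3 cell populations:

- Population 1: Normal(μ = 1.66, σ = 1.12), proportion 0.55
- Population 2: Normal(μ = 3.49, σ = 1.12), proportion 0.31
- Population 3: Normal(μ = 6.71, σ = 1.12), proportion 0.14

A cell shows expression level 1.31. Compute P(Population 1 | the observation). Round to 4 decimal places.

The responsibility of component k is π_k f_k(x) divided by Σ_j π_j f_j(x).
Component likelihoods at x = 1.31:
  f_1 = (1/(1.12·√(2π)))·exp(−(1.31−1.66)²/(2·1.12²)) = 0.356198·exp(-0.04883) = 0.339224
  f_2 = (1/(1.12·√(2π)))·exp(−(1.31−3.49)²/(2·1.12²)) = 0.356198·exp(-1.89429) = 0.0535811
  f_3 = (1/(1.12·√(2π)))·exp(−(1.31−6.71)²/(2·1.12²)) = 0.356198·exp(-11.62309) = 3.19043e-06
Multiply by the mixture weights:
  π_1·f_1 = 0.55 × 0.339224 = 0.186573
  π_2·f_2 = 0.31 × 0.0535811 = 0.0166101
  π_3·f_3 = 0.14 × 3.19043e-06 = 4.46661e-07
Denominator: 0.186573 + 0.0166101 + 4.46661e-07 = 0.203184
P(Population 1 | data) = 0.186573 / 0.203184 ≈ 0.9182

0.9182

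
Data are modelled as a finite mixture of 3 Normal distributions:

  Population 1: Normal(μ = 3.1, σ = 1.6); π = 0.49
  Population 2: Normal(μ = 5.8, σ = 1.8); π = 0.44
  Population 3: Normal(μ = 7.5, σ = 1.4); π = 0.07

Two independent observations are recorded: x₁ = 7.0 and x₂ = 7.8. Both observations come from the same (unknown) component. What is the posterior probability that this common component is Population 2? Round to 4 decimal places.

Posterior ∝ prior × likelihood, so P(k | x) ∝ π_k f_k(x); normalise over all components.
Since both observations come from the same component, the likelihood for component k is f_k(x₁)·f_k(x₂).
  p_1 = [(1/(1.6·√(2π)))·exp(−(7.0−3.1)²/(2·1.6²)) = 0.249339·exp(-2.97070) = 0.0127829] × [0.00333462] = 4.26262e-05
  p_2 = [(1/(1.8·√(2π)))·exp(−(7.0−5.8)²/(2·1.8²)) = 0.221635·exp(-0.22222) = 0.177471] × [0.119551] = 0.0212169
  p_3 = [(1/(1.4·√(2π)))·exp(−(7.0−7.5)²/(2·1.4²)) = 0.284959·exp(-0.06378) = 0.267353] × [0.278491] = 0.0744553
Prior × likelihood for each component:
  π_1·p_1 = 0.49 × 4.26262e-05 = 2.08869e-05
  π_2·p_2 = 0.44 × 0.0212169 = 0.00933544
  π_3·p_3 = 0.07 × 0.0744553 = 0.00521187
Marginal: 2.08869e-05 + 0.00933544 + 0.00521187 = 0.0145682
So the posterior for Population 2 is 0.00933544 / 0.0145682 ≈ 0.6408.

0.6408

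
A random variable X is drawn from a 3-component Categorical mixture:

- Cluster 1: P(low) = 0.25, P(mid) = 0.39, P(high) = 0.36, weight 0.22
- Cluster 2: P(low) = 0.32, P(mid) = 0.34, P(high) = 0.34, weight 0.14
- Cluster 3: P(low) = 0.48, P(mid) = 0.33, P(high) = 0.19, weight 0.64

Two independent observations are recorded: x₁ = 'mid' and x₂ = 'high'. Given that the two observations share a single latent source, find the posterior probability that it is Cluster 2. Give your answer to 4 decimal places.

0.1856

Apply Bayes' rule: the posterior for each component is proportional to its prior times its likelihood at x.
Since both observations come from the same component, the likelihood for component k is f_k(x₁)·f_k(x₂).
  f_1 = [0.39] × [0.36] = 0.1404
  f_2 = [0.34] × [0.34] = 0.1156
  f_3 = [0.33] × [0.19] = 0.0627
Weight by the priors:
  w_1·f_1 = 0.22 × 0.1404 = 0.030888
  w_2·f_2 = 0.14 × 0.1156 = 0.016184
  w_3·f_3 = 0.64 × 0.0627 = 0.040128
Sum: 0.030888 + 0.016184 + 0.040128 = 0.0872
So the posterior for Cluster 2 is 0.016184 / 0.0872 ≈ 0.1856.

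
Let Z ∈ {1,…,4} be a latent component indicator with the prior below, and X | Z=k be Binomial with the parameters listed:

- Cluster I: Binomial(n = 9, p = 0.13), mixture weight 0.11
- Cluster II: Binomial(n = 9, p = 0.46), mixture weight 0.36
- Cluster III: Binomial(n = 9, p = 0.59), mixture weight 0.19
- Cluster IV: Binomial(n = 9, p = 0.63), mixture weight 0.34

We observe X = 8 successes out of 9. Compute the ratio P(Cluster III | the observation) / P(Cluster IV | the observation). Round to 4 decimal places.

Only the two components matter; the odds are (π_i f_i(x)) / (π_j f_j(x)).
Binomial probabilities:
  f_I = 6.38717e-07
  f_II = 0.00974314
  f_III = 0.0541804
  f_IV = 0.0826359
Odds = (0.19/0.34) × (0.0541804/0.0826359) = 0.558824 × 0.655653 ≈ 0.3664

0.3664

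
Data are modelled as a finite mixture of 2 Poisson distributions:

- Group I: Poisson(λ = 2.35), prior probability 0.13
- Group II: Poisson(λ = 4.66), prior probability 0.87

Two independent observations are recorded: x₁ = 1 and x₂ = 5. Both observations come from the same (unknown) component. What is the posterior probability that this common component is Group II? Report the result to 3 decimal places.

By Bayes' theorem, P(k | x) = π_k f_k(x) / Σ_j π_j f_j(x).
Since both observations come from the same component, the likelihood for component k is f_k(x₁)·f_k(x₂).
  L_I = [e^(−2.35)·2.35^1/1! = 0.224118] × [0.0569595] = 0.0127656
  L_II = [e^(−4.66)·4.66^1/1! = 0.0441137] × [0.173355] = 0.00764733
Prior × likelihood for each component:
  π_I·L_I = 0.13 × 0.0127656 = 0.00165953
  π_II·L_II = 0.87 × 0.00764733 = 0.00665317
Marginal: 0.00165953 + 0.00665317 = 0.00831271
So the posterior for Group II is 0.00665317 / 0.00831271 ≈ 0.800.

0.800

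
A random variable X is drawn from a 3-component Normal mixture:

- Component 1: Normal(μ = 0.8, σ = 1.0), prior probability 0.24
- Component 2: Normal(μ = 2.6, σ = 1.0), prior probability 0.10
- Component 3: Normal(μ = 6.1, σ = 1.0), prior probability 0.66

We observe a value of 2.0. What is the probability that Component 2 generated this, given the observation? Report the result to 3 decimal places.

0.417

Apply Bayes' rule: the posterior for each component is proportional to its prior times its likelihood at x.
Component likelihoods at x = 2.0:
  L_1 = 0.194186
  L_2 = 0.333225
  L_3 = 8.92617e-05
Unnormalised posteriors:
  π_1·L_1 = 0.24 × 0.194186 = 0.0466047
  π_2·L_2 = 0.10 × 0.333225 = 0.0333225
  π_3·L_3 = 0.66 × 8.92617e-05 = 5.89127e-05
Sum: 0.0466047 + 0.0333225 + 5.89127e-05 = 0.079986
P(Component 2 | x) = 0.0333225 / 0.079986 ≈ 0.417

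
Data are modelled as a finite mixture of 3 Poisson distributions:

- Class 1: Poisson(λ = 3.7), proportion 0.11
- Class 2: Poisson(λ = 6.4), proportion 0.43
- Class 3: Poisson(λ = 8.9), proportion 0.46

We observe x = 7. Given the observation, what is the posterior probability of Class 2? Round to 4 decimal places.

0.5088

By Bayes' theorem, P(k | x) = π_k f_k(x) / Σ_j π_j f_j(x).
Evaluate each component's likelihood at the observed value:
  p_1 = e^(−3.7)·3.7^7/7! = 0.0465685
  p_2 = e^(−6.4)·6.4^7/7! = 0.144992
  p_3 = e^(−8.9)·8.9^7/7! = 0.119696
Prior × likelihood for each component:
  π_1·p_1 = 0.11 × 0.0465685 = 0.00512253
  π_2·p_2 = 0.43 × 0.144992 = 0.0623466
  π_3·p_3 = 0.46 × 0.119696 = 0.05506
Marginal: 0.00512253 + 0.0623466 + 0.05506 = 0.122529
P(Class 2 | the observation) = 0.0623466 / 0.122529 ≈ 0.5088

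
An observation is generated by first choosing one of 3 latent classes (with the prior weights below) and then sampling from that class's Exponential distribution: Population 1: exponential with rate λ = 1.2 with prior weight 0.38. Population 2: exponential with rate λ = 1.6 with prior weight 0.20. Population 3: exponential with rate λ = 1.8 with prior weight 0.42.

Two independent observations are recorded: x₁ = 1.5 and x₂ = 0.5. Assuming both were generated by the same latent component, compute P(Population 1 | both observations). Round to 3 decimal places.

The responsibility of component k is π_k f_k(x) divided by Σ_j π_j f_j(x).
Since both observations come from the same component, the likelihood for component k is f_k(x₁)·f_k(x₂).
  p_1 = [0.198359] × [0.658574] = 0.130634
  p_2 = [0.145149] × [0.718926] = 0.104351
  p_3 = [0.12097] × [0.731825] = 0.0885289
Multiply by the mixture weights:
  π_1·p_1 = 0.38 × 0.130634 = 0.0496409
  π_2·p_2 = 0.20 × 0.104351 = 0.0208702
  π_3·p_3 = 0.42 × 0.0885289 = 0.0371821
Marginal: 0.0496409 + 0.0208702 + 0.0371821 = 0.107693
So the posterior for Population 1 is 0.0496409 / 0.107693 ≈ 0.461.

0.461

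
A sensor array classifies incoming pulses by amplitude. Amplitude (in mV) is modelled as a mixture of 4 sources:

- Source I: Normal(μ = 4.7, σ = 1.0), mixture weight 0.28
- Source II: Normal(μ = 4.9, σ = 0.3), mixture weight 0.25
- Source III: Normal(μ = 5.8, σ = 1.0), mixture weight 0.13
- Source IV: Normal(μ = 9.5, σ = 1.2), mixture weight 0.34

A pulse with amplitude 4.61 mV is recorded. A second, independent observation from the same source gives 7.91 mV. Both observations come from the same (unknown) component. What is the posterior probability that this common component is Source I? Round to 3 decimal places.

The responsibility of component k is π_k f_k(x) divided by Σ_j π_j f_j(x).
Since both observations come from the same component, the likelihood for component k is f_k(x₁)·f_k(x₂).
  L_I = [0.39733] × [0.00230889] = 0.000917391
  L_II = [0.833445] × [1.83679e-22] = 1.53086e-22
  L_III = [0.19652] × [0.0430674] = 0.00846363
  L_IV = [8.23878e-05] × [0.138197] = 1.13858e-05
Unnormalised posteriors:
  π_I·L_I = 0.28 × 0.000917391 = 0.000256869
  π_II·L_II = 0.25 × 1.53086e-22 = 3.82715e-23
  π_III·L_III = 0.13 × 0.00846363 = 0.00110027
  π_IV·L_IV = 0.34 × 1.13858e-05 = 3.87117e-06
Evidence: 0.000256869 + 3.82715e-23 + 0.00110027 + 3.87117e-06 = 0.00136101
P(Source I | x₁,x₂) ≈ 0.189

0.189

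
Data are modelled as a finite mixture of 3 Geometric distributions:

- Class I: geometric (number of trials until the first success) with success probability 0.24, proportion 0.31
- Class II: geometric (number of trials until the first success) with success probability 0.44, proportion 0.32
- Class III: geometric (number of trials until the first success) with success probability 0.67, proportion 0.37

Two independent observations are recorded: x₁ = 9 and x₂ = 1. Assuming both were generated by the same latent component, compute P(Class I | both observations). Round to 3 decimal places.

Apply Bayes' rule: the posterior for each component is proportional to its prior times its likelihood at x.
Since both observations come from the same component, the likelihood for component k is f_k(x₁)·f_k(x₂).
  f_I = [0.24·(1−0.24)^8 = 0.24·0.111303 = 0.0267128] × [0.24] = 0.00641108
  f_II = [0.44·(1−0.44)^8 = 0.44·0.00967173 = 0.00425556] × [0.44] = 0.00187245
  f_III = [0.67·(1−0.67)^8 = 0.67·0.000140641 = 9.42294e-05] × [0.67] = 6.31337e-05
Multiply by the mixture weights:
  π_I·f_I = 0.31 × 0.00641108 = 0.00198743
  π_II·f_II = 0.32 × 0.00187245 = 0.000599183
  π_III·f_III = 0.37 × 6.31337e-05 = 2.33595e-05
Denominator: 0.00198743 + 0.000599183 + 2.33595e-05 = 0.00260998
P(Class I | x₁,x₂) = 0.00198743 / 0.00260998 ≈ 0.761

0.761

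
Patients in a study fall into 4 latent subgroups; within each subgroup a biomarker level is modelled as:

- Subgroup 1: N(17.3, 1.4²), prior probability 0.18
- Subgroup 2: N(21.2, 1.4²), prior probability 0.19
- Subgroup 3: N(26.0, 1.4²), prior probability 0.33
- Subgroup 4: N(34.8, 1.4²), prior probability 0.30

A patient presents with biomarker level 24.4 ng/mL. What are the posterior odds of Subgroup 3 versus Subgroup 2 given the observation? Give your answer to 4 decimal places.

12.3203

Posterior odds = (π_i f_i(x)) / (π_j f_j(x)); the normalising sum cancels.
Component likelihoods at x = 24.4 ng/mL:
  f_1 = (1/(1.4·√(2π)))·exp(−(24.4−17.3)²/(2·1.4²)) = 0.284959·exp(-12.85969) = 7.41119e-07
  f_2 = (1/(1.4·√(2π)))·exp(−(24.4−21.2)²/(2·1.4²)) = 0.284959·exp(-2.61224) = 0.0209073
  f_3 = (1/(1.4·√(2π)))·exp(−(24.4−26.0)²/(2·1.4²)) = 0.284959·exp(-0.65306) = 0.148307
  f_4 = (1/(1.4·√(2π)))·exp(−(24.4−34.8)²/(2·1.4²)) = 0.284959·exp(-27.59184) = 2.96346e-13
Odds = (0.33/0.19) × (0.148307/0.0209073) = 1.73684 × 7.09353 ≈ 12.3203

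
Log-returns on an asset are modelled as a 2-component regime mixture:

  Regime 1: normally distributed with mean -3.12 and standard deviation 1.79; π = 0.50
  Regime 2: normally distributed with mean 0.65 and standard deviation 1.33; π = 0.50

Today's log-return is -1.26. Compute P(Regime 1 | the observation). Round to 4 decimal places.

By Bayes' theorem, P(k | x) = π_k f_k(x) / Σ_j π_j f_j(x).
Normal densities:
  L_1 = (1/(1.79·√(2π)))·exp(−(-1.26−-3.12)²/(2·1.79²)) = 0.222873·exp(-0.53987) = 0.129896
  L_2 = (1/(1.33·√(2π)))·exp(−(-1.26−0.65)²/(2·1.33²)) = 0.299957·exp(-1.03118) = 0.106961
Prior × likelihood for each component:
  π_1·L_1 = 0.50 × 0.129896 = 0.0649478
  π_2·L_2 = 0.50 × 0.106961 = 0.0534803
Evidence: 0.0649478 + 0.0534803 = 0.118428
Responsibility of Regime 1: 0.0649478 / 0.118428 ≈ 0.5484

0.5484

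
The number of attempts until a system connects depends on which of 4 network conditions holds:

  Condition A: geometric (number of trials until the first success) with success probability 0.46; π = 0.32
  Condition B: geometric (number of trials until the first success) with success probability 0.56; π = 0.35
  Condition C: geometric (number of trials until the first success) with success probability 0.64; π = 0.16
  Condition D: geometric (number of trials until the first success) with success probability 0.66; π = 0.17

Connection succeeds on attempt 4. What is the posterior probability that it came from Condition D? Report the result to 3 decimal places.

0.090

The responsibility of component k is w_k f_k(x) divided by Σ_j w_j f_j(x).
Geometric probabilities:
  L_A = 0.46·(1−0.46)^3 = 0.46·0.157464 = 0.0724334
  L_B = 0.56·(1−0.56)^3 = 0.56·0.085184 = 0.047703
  L_C = 0.64·(1−0.64)^3 = 0.64·0.046656 = 0.0298598
  L_D = 0.66·(1−0.66)^3 = 0.66·0.039304 = 0.0259406
Prior × likelihood for each component:
  w_A·L_A = 0.32 × 0.0724334 = 0.0231787
  w_B·L_B = 0.35 × 0.047703 = 0.0166961
  w_C·L_C = 0.16 × 0.0298598 = 0.00477757
  w_D·L_D = 0.17 × 0.0259406 = 0.00440991
Evidence: 0.0231787 + 0.0166961 + 0.00477757 + 0.00440991 = 0.0490622
Responsibility of Condition D: 0.00440991 / 0.0490622 ≈ 0.090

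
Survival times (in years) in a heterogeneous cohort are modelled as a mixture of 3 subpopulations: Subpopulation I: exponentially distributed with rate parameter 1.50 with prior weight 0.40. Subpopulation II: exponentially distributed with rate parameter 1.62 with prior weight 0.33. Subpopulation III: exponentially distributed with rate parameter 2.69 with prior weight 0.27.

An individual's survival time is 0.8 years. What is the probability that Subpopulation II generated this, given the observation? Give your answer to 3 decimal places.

By Bayes' theorem, P(k | x) = w_k f_k(x) / Σ_j w_j f_j(x).
Exponential densities:
  L_I = 1.50·e^(−1.50·0.8) = 1.50·e^(−1.2000) = 0.451791
  L_II = 1.62·e^(−1.62·0.8) = 1.62·e^(−1.2960) = 0.443271
  L_III = 2.69·e^(−2.69·0.8) = 2.69·e^(−2.1520) = 0.312716
Prior × likelihood for each component:
  w_I·L_I = 0.40 × 0.451791 = 0.180717
  w_II·L_II = 0.33 × 0.443271 = 0.146279
  w_III·L_III = 0.27 × 0.312716 = 0.0844334
Sum: 0.180717 + 0.146279 + 0.0844334 = 0.411429
P(Subpopulation II | 0.8 years) ≈ 0.356

0.356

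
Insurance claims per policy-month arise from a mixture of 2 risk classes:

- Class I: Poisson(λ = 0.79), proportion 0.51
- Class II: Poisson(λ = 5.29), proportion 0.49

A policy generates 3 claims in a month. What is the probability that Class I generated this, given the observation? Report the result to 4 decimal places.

Apply Bayes' rule: the posterior for each component is proportional to its prior times its likelihood at x.
Poisson probabilities:
  p_I = e^(−0.79)·0.79^3/3! = 0.0372939
  p_II = e^(−5.29)·5.29^3/3! = 0.124394
Weight by the priors:
  P(Z=I)·p_I = 0.51 × 0.0372939 = 0.0190199
  P(Z=II)·p_II = 0.49 × 0.124394 = 0.0609529
Denominator: 0.0190199 + 0.0609529 = 0.0799727
So the posterior for Class I is 0.0190199 / 0.0799727 ≈ 0.2378.

0.2378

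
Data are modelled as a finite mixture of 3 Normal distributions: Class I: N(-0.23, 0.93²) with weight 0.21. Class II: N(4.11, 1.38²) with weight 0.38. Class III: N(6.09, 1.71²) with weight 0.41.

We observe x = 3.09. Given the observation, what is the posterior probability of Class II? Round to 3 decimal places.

0.802

The responsibility of component k is π_k f_k(x) divided by Σ_j π_j f_j(x).
Evaluate each component's likelihood at the observed value:
  p_I = (1/(0.93·√(2π)))·exp(−(3.09−-0.23)²/(2·0.93²)) = 0.428970·exp(-6.37207) = 0.000732949
  p_II = (1/(1.38·√(2π)))·exp(−(3.09−4.11)²/(2·1.38²)) = 0.289089·exp(-0.27316) = 0.219989
  p_III = (1/(1.71·√(2π)))·exp(−(3.09−6.09)²/(2·1.71²)) = 0.233300·exp(-1.53894) = 0.0500683
Weight by the priors:
  π_I·p_I = 0.21 × 0.000732949 = 0.000153919
  π_II·p_II = 0.38 × 0.219989 = 0.0835957
  π_III·p_III = 0.41 × 0.0500683 = 0.020528
Denominator: 0.000153919 + 0.0835957 + 0.020528 = 0.104278
P(Class II | data) = 0.0835957 / 0.104278 ≈ 0.802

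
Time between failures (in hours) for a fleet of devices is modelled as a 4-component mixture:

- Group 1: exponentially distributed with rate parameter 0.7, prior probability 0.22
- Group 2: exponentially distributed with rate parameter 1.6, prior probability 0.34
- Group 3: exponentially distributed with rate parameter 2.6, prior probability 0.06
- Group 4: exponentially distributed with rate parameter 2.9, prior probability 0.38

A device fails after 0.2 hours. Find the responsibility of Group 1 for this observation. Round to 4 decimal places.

0.1081

Posterior ∝ prior × likelihood, so P(k | x) ∝ π_k f_k(x); normalise over all components.
Exponential densities:
  L_1 = 0.7·e^(−0.7·0.2) = 0.7·e^(−0.1400) = 0.608551
  L_2 = 1.6·e^(−1.6·0.2) = 1.6·e^(−0.3200) = 1.16184
  L_3 = 2.6·e^(−2.6·0.2) = 2.6·e^(−0.5200) = 1.54575
  L_4 = 2.9·e^(−2.9·0.2) = 2.9·e^(−0.5800) = 1.62371
Weight by the priors:
  π_1·L_1 = 0.22 × 0.608551 = 0.133881
  π_2·L_2 = 0.34 × 1.16184 = 0.395025
  π_3·L_3 = 0.06 × 1.54575 = 0.0927452
  π_4·L_4 = 0.38 × 1.62371 = 0.617008
Sum: 0.133881 + 0.395025 + 0.0927452 + 0.617008 = 1.23866
So the posterior for Group 1 is 0.133881 / 1.23866 ≈ 0.1081.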